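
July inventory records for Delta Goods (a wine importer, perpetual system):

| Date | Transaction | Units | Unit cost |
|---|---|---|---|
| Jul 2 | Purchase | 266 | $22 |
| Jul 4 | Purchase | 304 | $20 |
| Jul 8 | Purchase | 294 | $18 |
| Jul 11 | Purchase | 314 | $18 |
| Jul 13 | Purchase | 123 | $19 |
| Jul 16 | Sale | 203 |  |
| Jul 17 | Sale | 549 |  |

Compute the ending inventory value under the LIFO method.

Ending inventory = $11,512

Jul 16, 203 sold [LIFO — newest first]: 123 @ $19 + 80 @ $18 = $3,777
Jul 17, 549 sold [LIFO — newest first]: 234 @ $18 + 294 @ $18 + 21 @ $20 = $9,924
Total COGS = $3,777 + $9,924 = $13,701
Ending inventory: 266 @ $22 + 283 @ $20 = $11,512
Check: goods available $25,213 = COGS $13,701 + ending $11,512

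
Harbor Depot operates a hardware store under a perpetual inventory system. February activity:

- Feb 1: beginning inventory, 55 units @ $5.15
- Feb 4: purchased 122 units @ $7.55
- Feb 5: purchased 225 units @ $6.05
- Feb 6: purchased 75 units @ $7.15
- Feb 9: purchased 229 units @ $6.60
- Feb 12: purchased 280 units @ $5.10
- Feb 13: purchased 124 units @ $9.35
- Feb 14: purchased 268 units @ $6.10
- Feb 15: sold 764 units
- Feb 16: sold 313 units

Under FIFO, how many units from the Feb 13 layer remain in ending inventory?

Feb 15, 764 sold [FIFO — oldest first]: 55 @ $5.15 + 122 @ $7.55 + 225 @ $6.05 + 75 @ $7.15 + 229 @ $6.60 + 58 @ $5.10 = $4,909.05
Feb 16, 313 sold [FIFO — oldest first]: 222 @ $5.10 + 91 @ $9.35 = $1,983.05
Total COGS = $4,909.05 + $1,983.05 = $6,892.10
Ending inventory: 33 @ $9.35 + 268 @ $6.10 = $1,943.35

33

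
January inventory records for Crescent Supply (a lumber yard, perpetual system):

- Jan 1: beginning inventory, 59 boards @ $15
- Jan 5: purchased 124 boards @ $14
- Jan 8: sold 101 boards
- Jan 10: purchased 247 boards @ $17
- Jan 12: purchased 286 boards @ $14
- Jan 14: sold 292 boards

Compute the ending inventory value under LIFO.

Jan 8, 101 sold [LIFO — newest first]: 101 @ $14 = $1,414
Jan 14, 292 sold [LIFO — newest first]: 286 @ $14 + 6 @ $17 = $4,106
Total COGS = $1,414 + $4,106 = $5,520
Ending inventory: 59 @ $15 + 23 @ $14 + 241 @ $17 = $5,304

Ending inventory = $5,304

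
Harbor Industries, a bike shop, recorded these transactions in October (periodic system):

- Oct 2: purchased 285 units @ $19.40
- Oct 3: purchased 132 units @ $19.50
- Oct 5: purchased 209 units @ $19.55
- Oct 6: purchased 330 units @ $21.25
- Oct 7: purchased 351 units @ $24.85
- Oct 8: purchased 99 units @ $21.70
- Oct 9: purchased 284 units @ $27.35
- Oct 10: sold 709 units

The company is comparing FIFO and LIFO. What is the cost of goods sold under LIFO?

COGS = $18,016.80

FIFO COGS: 285 @ $19.40 + 132 @ $19.50 + 209 @ $19.55 + 83 @ $21.25 = $13,952.70
LIFO COGS: 284 @ $27.35 + 99 @ $21.70 + 326 @ $24.85 = $18,016.80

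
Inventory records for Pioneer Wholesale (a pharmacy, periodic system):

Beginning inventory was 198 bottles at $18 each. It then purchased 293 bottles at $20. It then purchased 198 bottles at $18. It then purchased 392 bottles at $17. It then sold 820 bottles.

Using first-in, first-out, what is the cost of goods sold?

Sale 1 (820) [FIFO — oldest first]: 198 @ $18 + 293 @ $20 + 198 @ $18 + 131 @ $17 = $15,215
Ending inventory: 261 @ $17 = $4,437

COGS = $15,215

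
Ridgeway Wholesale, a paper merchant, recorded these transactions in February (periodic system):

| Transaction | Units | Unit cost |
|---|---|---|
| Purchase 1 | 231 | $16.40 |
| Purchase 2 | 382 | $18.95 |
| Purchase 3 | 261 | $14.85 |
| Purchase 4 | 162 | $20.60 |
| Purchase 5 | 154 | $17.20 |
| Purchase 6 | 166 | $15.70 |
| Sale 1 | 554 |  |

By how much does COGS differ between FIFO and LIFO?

FIFO COGS: 231 @ $16.40 + 323 @ $18.95 = $9,909.25
LIFO COGS: 166 @ $15.70 + 154 @ $17.20 + 162 @ $20.60 + 72 @ $14.85 = $9,661.40
Difference = |$9,909.25 − $9,661.40| = $247.85

$247.85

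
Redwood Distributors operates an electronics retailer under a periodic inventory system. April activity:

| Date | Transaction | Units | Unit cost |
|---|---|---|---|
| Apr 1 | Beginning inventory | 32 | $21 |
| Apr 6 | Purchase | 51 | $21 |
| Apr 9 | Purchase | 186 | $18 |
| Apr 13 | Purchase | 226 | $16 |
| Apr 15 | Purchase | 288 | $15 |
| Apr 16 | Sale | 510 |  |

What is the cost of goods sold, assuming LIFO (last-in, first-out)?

COGS = $7,872

Apr 16, 510 sold [LIFO — newest first]: 288 @ $15 + 222 @ $16 = $7,872
Ending inventory: 32 @ $21 + 51 @ $21 + 186 @ $18 + 4 @ $16 = $5,155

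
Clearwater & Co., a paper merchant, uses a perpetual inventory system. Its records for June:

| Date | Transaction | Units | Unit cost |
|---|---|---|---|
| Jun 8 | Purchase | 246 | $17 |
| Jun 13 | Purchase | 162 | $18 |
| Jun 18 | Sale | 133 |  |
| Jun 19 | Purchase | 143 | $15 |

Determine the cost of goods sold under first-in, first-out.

COGS = $2,261

Jun 18, 133 sold [FIFO — oldest first]: 133 @ $17 = $2,261
Ending inventory: 113 @ $17 + 162 @ $18 + 143 @ $15 = $6,982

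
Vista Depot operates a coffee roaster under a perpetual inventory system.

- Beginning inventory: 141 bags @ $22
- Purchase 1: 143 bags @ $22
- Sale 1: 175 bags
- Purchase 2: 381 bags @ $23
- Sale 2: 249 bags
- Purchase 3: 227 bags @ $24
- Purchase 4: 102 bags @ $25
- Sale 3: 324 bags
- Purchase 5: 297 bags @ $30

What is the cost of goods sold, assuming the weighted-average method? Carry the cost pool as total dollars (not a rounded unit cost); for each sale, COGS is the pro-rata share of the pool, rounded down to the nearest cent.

After Beginning: 141 on hand, pool $3,102.00 (≈ $22.0000 each)
After Purchase 1: 284 on hand, pool $6,248.00 (≈ $22.0000 each)
Sale 1, sell 175: 175/284 × $6,248.00 → $3,850.00
After Purchase 2: 490 on hand, pool $11,161.00 (≈ $22.7776 each)
Sale 2, sell 249: 249/490 × $11,161.00 → $5,671.61
After Purchase 3: 468 on hand, pool $10,937.39 (≈ $23.3705 each)
After Purchase 4: 570 on hand, pool $13,487.39 (≈ $23.6621 each)
Sale 3, sell 324: 324/570 × $13,487.39 → $7,666.51
After Purchase 5: 543 on hand, pool $14,730.88 (≈ $27.1287 each)
Total COGS = $3,850.00 + $5,671.61 + $7,666.51 = $17,188.12
Ending inventory (cost pool remaining) = $14,730.88

COGS = $17,188.12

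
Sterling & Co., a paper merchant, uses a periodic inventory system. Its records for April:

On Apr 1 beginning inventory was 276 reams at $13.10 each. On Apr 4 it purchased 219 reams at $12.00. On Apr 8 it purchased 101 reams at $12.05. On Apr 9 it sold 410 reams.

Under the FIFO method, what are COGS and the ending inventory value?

COGS = $5,223.60; ending inventory = $2,237.05

Apr 9, 410 sold [FIFO — oldest first]: 276 @ $13.10 + 134 @ $12.00 = $5,223.60
Ending inventory: 85 @ $12.00 + 101 @ $12.05 = $2,237.05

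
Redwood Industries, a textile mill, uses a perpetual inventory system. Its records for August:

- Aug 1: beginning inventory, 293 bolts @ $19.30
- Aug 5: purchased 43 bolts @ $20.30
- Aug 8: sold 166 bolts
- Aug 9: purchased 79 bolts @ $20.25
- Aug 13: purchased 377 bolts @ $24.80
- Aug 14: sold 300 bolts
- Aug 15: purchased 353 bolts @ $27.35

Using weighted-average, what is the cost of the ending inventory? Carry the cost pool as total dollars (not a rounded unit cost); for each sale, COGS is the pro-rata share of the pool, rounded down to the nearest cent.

Ending inventory = $17,076.58

After Aug 1: 293 on hand, pool $5,654.90 (≈ $19.3000 each)
After Aug 5: 336 on hand, pool $6,527.80 (≈ $19.4280 each)
Aug 8, sell 166: 166/336 × $6,527.80 → $3,225.04
After Aug 9: 249 on hand, pool $4,902.51 (≈ $19.6888 each)
After Aug 13: 626 on hand, pool $14,252.11 (≈ $22.7669 each)
Aug 14, sell 300: 300/626 × $14,252.11 → $6,830.08
After Aug 15: 679 on hand, pool $17,076.58 (≈ $25.1496 each)
Total COGS = $3,225.04 + $6,830.08 = $10,055.12
Ending inventory (cost pool remaining) = $17,076.58
Check: goods available $27,131.70 = COGS $10,055.12 + ending $17,076.58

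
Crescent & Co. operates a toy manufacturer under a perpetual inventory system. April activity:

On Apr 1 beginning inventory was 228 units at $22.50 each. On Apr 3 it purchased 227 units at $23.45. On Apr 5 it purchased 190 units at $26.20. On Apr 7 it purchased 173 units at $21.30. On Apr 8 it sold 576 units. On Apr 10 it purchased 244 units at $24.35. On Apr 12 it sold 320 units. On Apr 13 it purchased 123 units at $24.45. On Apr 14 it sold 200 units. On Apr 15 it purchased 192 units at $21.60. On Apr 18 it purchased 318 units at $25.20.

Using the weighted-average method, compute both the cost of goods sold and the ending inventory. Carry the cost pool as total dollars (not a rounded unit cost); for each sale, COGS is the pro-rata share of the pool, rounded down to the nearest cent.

After Apr 1: 228 on hand, pool $5,130.00 (≈ $22.5000 each)
After Apr 3: 455 on hand, pool $10,453.15 (≈ $22.9740 each)
After Apr 5: 645 on hand, pool $15,431.15 (≈ $23.9243 each)
After Apr 7: 818 on hand, pool $19,116.05 (≈ $23.3693 each)
Apr 8, sell 576: 576/818 × $19,116.05 → $13,460.69
After Apr 10: 486 on hand, pool $11,596.76 (≈ $23.8616 each)
Apr 12, sell 320: 320/486 × $11,596.76 → $7,635.72
After Apr 13: 289 on hand, pool $6,968.39 (≈ $24.1121 each)
Apr 14, sell 200: 200/289 × $6,968.39 → $4,822.41
After Apr 15: 281 on hand, pool $6,293.18 (≈ $22.3957 each)
After Apr 18: 599 on hand, pool $14,306.78 (≈ $23.8844 each)
Total COGS = $13,460.69 + $7,635.72 + $4,822.41 = $25,918.82
Ending inventory (cost pool remaining) = $14,306.78

COGS = $25,918.82; ending inventory = $14,306.78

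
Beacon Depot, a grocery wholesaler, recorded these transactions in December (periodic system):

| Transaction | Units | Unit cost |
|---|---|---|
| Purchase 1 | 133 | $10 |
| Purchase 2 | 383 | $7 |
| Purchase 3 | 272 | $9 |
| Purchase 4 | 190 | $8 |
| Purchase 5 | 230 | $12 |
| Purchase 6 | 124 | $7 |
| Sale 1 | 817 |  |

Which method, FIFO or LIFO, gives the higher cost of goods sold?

FIFO COGS: 133 @ $10 + 383 @ $7 + 272 @ $9 + 29 @ $8 = $6,691
LIFO COGS: 124 @ $7 + 230 @ $12 + 190 @ $8 + 272 @ $9 + 1 @ $7 = $7,603

LIFO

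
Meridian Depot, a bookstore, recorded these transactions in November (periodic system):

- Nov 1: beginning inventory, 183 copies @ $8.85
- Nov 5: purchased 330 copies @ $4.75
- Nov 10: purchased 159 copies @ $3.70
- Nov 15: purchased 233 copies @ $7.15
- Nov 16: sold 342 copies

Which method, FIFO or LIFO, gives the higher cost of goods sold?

FIFO COGS: 183 @ $8.85 + 159 @ $4.75 = $2,374.80
LIFO COGS: 233 @ $7.15 + 109 @ $3.70 = $2,069.25

FIFO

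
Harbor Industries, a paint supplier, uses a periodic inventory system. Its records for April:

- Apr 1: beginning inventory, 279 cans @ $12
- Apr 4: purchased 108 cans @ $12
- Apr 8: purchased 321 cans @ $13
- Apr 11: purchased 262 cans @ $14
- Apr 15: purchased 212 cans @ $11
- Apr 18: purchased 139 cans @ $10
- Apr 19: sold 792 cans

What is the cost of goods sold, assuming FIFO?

Apr 19, 792 sold [FIFO — oldest first]: 279 @ $12 + 108 @ $12 + 321 @ $13 + 84 @ $14 = $9,993
Ending inventory: 178 @ $14 + 212 @ $11 + 139 @ $10 = $6,214

COGS = $9,993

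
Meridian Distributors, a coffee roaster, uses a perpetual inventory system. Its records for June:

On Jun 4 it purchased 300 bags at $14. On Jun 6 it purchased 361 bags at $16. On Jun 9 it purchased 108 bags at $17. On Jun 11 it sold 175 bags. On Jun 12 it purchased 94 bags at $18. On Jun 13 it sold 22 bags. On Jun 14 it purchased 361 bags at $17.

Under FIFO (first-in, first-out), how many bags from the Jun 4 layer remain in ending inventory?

Jun 11, 175 sold [FIFO — oldest first]: 175 @ $14 = $2,450
Jun 13, 22 sold [FIFO — oldest first]: 22 @ $14 = $308
Total COGS = $2,450 + $308 = $2,758
Ending inventory: 103 @ $14 + 361 @ $16 + 108 @ $17 + 94 @ $18 + 361 @ $17 = $16,883

103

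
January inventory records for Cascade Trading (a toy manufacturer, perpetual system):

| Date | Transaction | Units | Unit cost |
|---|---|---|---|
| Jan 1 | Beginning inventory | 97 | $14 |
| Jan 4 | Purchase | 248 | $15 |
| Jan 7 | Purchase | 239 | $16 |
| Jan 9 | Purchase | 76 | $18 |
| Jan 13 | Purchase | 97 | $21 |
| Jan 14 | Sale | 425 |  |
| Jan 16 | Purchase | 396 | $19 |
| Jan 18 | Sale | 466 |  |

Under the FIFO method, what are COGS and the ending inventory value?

COGS = $14,853; ending inventory = $4,978

Jan 14, 425 sold [FIFO — oldest first]: 97 @ $14 + 248 @ $15 + 80 @ $16 = $6,358
Jan 18, 466 sold [FIFO — oldest first]: 159 @ $16 + 76 @ $18 + 97 @ $21 + 134 @ $19 = $8,495
Total COGS = $6,358 + $8,495 = $14,853
Ending inventory: 262 @ $19 = $4,978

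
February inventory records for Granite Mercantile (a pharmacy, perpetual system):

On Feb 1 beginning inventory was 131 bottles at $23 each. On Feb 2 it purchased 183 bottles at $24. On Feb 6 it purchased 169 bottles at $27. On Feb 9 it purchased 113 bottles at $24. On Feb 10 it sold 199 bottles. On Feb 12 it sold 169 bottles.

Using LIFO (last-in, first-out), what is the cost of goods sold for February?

COGS = $9,339

Feb 10, 199 sold [LIFO — newest first]: 113 @ $24 + 86 @ $27 = $5,034
Feb 12, 169 sold [LIFO — newest first]: 83 @ $27 + 86 @ $24 = $4,305
Total COGS = $5,034 + $4,305 = $9,339
Ending inventory: 131 @ $23 + 97 @ $24 = $5,341
Check: goods available $14,680 = COGS $9,339 + ending $5,341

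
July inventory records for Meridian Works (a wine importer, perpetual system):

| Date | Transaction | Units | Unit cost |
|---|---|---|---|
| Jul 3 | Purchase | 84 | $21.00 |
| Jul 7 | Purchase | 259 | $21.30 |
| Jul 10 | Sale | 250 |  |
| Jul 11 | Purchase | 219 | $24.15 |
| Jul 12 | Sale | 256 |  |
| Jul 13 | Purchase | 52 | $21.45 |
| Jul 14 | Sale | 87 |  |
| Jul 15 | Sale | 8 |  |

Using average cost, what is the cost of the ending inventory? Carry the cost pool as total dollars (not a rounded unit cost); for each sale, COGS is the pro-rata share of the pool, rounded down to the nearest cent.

After Jul 3: 84 on hand, pool $1,764.00 (≈ $21.0000 each)
After Jul 7: 343 on hand, pool $7,280.70 (≈ $21.2265 each)
Jul 10, sell 250: 250/343 × $7,280.70 → $5,306.63
After Jul 11: 312 on hand, pool $7,262.92 (≈ $23.2786 each)
Jul 12, sell 256: 256/312 × $7,262.92 → $5,959.31
After Jul 13: 108 on hand, pool $2,419.01 (≈ $22.3982 each)
Jul 14, sell 87: 87/108 × $2,419.01 → $1,948.64
Jul 15, sell 8: 8/21 × $470.37 → $179.18
Total COGS = $5,306.63 + $5,959.31 + $1,948.64 + $179.18 = $13,393.76
Ending inventory (cost pool remaining) = $291.19

Ending inventory = $291.19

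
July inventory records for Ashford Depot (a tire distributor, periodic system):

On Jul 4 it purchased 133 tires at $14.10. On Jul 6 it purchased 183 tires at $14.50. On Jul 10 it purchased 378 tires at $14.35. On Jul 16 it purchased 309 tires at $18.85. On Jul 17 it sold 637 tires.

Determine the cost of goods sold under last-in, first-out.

Jul 17, 637 sold [LIFO — newest first]: 309 @ $18.85 + 328 @ $14.35 = $10,531.45
Ending inventory: 133 @ $14.10 + 183 @ $14.50 + 50 @ $14.35 = $5,246.30

COGS = $10,531.45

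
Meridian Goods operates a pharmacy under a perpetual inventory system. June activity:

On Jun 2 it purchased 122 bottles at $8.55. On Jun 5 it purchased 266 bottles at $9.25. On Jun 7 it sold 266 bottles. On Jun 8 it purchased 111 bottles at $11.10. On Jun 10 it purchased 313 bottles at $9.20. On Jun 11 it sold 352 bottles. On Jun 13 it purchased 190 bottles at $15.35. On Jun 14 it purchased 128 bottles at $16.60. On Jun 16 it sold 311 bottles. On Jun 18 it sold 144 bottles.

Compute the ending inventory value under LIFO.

Ending inventory = $487.35

Jun 7, 266 sold [LIFO — newest first]: 266 @ $9.25 = $2,460.50
Jun 11, 352 sold [LIFO — newest first]: 313 @ $9.20 + 39 @ $11.10 = $3,312.50
Jun 16, 311 sold [LIFO — newest first]: 128 @ $16.60 + 183 @ $15.35 = $4,933.85
Jun 18, 144 sold [LIFO — newest first]: 7 @ $15.35 + 72 @ $11.10 + 65 @ $8.55 = $1,462.40
Total COGS = $2,460.50 + $3,312.50 + $4,933.85 + $1,462.40 = $12,169.25
Ending inventory: 57 @ $8.55 = $487.35
Check: goods available $12,656.60 = COGS $12,169.25 + ending $487.35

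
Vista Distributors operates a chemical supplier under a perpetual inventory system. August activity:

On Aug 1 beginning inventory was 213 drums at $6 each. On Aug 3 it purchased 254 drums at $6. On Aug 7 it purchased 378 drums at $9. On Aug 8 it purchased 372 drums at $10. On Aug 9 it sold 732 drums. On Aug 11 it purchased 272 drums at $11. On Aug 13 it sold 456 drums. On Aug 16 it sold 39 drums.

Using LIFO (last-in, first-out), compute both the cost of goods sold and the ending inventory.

Aug 9, 732 sold [LIFO — newest first]: 372 @ $10 + 360 @ $9 = $6,960
Aug 13, 456 sold [LIFO — newest first]: 272 @ $11 + 18 @ $9 + 166 @ $6 = $4,150
Aug 16, 39 sold [LIFO — newest first]: 39 @ $6 = $234
Total COGS = $6,960 + $4,150 + $234 = $11,344
Ending inventory: 213 @ $6 + 49 @ $6 = $1,572
Check: goods available $12,916 = COGS $11,344 + ending $1,572

COGS = $11,344; ending inventory = $1,572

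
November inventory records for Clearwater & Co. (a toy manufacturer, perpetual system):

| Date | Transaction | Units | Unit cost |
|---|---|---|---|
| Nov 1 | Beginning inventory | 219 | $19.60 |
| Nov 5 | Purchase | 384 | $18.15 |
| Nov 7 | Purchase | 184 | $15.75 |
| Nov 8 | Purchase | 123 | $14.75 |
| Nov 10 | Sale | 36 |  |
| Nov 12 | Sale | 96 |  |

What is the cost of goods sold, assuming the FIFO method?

COGS = $2,587.20

Nov 10, 36 sold [FIFO — oldest first]: 36 @ $19.60 = $705.60
Nov 12, 96 sold [FIFO — oldest first]: 96 @ $19.60 = $1,881.60
Total COGS = $705.60 + $1,881.60 = $2,587.20
Ending inventory: 87 @ $19.60 + 384 @ $18.15 + 184 @ $15.75 + 123 @ $14.75 = $13,387.05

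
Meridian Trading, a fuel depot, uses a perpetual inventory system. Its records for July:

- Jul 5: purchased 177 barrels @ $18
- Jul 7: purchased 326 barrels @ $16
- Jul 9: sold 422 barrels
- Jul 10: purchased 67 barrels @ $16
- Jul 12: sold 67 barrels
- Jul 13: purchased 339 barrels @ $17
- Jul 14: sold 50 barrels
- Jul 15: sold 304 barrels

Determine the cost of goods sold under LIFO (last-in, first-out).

Jul 9, 422 sold [LIFO — newest first]: 326 @ $16 + 96 @ $18 = $6,944
Jul 12, 67 sold [LIFO — newest first]: 67 @ $16 = $1,072
Jul 14, 50 sold [LIFO — newest first]: 50 @ $17 = $850
Jul 15, 304 sold [LIFO — newest first]: 289 @ $17 + 15 @ $18 = $5,183
Total COGS = $6,944 + $1,072 + $850 + $5,183 = $14,049
Ending inventory: 66 @ $18 = $1,188

COGS = $14,049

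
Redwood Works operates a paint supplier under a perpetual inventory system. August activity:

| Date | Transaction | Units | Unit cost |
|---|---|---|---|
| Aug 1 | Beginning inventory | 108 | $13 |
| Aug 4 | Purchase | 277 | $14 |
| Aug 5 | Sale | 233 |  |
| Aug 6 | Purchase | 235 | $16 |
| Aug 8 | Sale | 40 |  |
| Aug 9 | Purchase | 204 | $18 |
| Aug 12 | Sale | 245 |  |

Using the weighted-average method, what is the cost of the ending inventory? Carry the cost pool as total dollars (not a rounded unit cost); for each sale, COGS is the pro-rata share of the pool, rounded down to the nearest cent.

Ending inventory = $4,949.99

After Aug 1: 108 on hand, pool $1,404.00 (≈ $13.0000 each)
After Aug 4: 385 on hand, pool $5,282.00 (≈ $13.7195 each)
Aug 5, sell 233: 233/385 × $5,282.00 → $3,196.63
After Aug 6: 387 on hand, pool $5,845.37 (≈ $15.1043 each)
Aug 8, sell 40: 40/387 × $5,845.37 → $604.17
After Aug 9: 551 on hand, pool $8,913.20 (≈ $16.1764 each)
Aug 12, sell 245: 245/551 × $8,913.20 → $3,963.21
Total COGS = $3,196.63 + $604.17 + $3,963.21 = $7,764.01
Ending inventory (cost pool remaining) = $4,949.99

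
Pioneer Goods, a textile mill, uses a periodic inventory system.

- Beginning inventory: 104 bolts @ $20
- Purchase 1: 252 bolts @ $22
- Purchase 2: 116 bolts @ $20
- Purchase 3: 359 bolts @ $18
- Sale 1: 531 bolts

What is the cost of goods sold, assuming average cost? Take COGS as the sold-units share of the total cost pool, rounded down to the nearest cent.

Sale 1, sell 531: 531/831 × $16,406.00 → $10,483.25
Ending inventory (cost pool remaining) = $5,922.75
Check: goods available $16,406.00 = COGS $10,483.25 + ending $5,922.75

COGS = $10,483.25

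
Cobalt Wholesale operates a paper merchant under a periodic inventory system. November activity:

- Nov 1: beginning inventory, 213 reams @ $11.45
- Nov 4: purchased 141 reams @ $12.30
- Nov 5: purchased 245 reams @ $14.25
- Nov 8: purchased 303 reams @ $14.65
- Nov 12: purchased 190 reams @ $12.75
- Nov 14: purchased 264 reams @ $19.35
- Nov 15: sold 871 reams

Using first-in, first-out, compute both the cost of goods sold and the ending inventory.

Nov 15, 871 sold [FIFO — oldest first]: 213 @ $11.45 + 141 @ $12.30 + 245 @ $14.25 + 272 @ $14.65 = $11,649.20
Ending inventory: 31 @ $14.65 + 190 @ $12.75 + 264 @ $19.35 = $7,985.05
Check: goods available $19,634.25 = COGS $11,649.20 + ending $7,985.05

COGS = $11,649.20; ending inventory = $7,985.05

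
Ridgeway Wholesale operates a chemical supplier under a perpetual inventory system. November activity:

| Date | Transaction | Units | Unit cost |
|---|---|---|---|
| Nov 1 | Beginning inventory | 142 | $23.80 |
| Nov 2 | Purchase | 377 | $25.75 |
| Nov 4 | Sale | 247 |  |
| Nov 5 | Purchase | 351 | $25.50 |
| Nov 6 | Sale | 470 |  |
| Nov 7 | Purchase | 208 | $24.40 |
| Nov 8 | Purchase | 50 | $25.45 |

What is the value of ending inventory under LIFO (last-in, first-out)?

Ending inventory = $10,010.55

Nov 4, 247 sold [LIFO — newest first]: 247 @ $25.75 = $6,360.25
Nov 6, 470 sold [LIFO — newest first]: 351 @ $25.50 + 119 @ $25.75 = $12,014.75
Total COGS = $6,360.25 + $12,014.75 = $18,375.00
Ending inventory: 142 @ $23.80 + 11 @ $25.75 + 208 @ $24.40 + 50 @ $25.45 = $10,010.55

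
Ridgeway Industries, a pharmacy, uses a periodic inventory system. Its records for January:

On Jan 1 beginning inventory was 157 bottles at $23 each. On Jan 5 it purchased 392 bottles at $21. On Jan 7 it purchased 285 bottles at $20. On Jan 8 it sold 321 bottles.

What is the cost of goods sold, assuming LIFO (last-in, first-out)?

COGS = $6,456

Jan 8, 321 sold [LIFO — newest first]: 285 @ $20 + 36 @ $21 = $6,456
Ending inventory: 157 @ $23 + 356 @ $21 = $11,087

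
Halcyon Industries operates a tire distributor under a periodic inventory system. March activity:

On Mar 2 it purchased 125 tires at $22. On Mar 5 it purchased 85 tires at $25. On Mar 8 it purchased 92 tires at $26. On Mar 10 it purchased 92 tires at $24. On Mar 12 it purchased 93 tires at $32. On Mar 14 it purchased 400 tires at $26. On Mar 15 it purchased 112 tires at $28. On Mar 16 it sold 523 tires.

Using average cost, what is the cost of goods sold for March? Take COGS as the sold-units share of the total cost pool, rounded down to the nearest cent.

Mar 16, sell 523: 523/999 × $25,987.00 → $13,604.80
Ending inventory (cost pool remaining) = $12,382.20
Check: goods available $25,987.00 = COGS $13,604.80 + ending $12,382.20

COGS = $13,604.80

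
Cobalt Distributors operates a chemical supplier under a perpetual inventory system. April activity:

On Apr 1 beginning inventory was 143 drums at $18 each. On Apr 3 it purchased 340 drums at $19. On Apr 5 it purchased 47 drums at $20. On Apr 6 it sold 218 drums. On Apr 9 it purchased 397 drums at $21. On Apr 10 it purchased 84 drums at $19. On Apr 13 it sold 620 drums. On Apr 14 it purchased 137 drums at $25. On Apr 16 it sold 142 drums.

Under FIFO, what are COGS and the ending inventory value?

Apr 6, 218 sold [FIFO — oldest first]: 143 @ $18 + 75 @ $19 = $3,999
Apr 13, 620 sold [FIFO — oldest first]: 265 @ $19 + 47 @ $20 + 308 @ $21 = $12,443
Apr 16, 142 sold [FIFO — oldest first]: 89 @ $21 + 53 @ $19 = $2,876
Total COGS = $3,999 + $12,443 + $2,876 = $19,318
Ending inventory: 31 @ $19 + 137 @ $25 = $4,014

COGS = $19,318; ending inventory = $4,014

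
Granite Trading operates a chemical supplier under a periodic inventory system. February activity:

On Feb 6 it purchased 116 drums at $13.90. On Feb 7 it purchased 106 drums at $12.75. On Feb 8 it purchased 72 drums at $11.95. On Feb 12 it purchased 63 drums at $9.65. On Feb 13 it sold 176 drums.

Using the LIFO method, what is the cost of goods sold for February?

COGS = $1,991.10

Feb 13, 176 sold [LIFO — newest first]: 63 @ $9.65 + 72 @ $11.95 + 41 @ $12.75 = $1,991.10
Ending inventory: 116 @ $13.90 + 65 @ $12.75 = $2,441.15
Check: goods available $4,432.25 = COGS $1,991.10 + ending $2,441.15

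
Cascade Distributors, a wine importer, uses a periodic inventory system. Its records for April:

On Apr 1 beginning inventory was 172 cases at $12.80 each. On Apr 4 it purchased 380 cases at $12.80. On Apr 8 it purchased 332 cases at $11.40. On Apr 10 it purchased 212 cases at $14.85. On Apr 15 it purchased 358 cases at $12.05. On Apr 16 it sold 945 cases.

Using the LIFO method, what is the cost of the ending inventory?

Apr 16, 945 sold [LIFO — newest first]: 358 @ $12.05 + 212 @ $14.85 + 332 @ $11.40 + 43 @ $12.80 = $11,797.30
Ending inventory: 172 @ $12.80 + 337 @ $12.80 = $6,515.20
Check: goods available $18,312.50 = COGS $11,797.30 + ending $6,515.20

Ending inventory = $6,515.20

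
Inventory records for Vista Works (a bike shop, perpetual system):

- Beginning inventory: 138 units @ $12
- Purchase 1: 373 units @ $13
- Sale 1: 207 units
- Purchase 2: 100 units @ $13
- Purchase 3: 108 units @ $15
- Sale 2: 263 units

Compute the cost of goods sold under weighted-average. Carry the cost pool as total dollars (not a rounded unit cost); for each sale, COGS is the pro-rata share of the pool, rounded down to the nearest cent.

COGS = $6,122.87

After Beginning: 138 on hand, pool $1,656.00 (≈ $12.0000 each)
After Purchase 1: 511 on hand, pool $6,505.00 (≈ $12.7299 each)
Sale 1, sell 207: 207/511 × $6,505.00 → $2,635.09
After Purchase 2: 404 on hand, pool $5,169.91 (≈ $12.7968 each)
After Purchase 3: 512 on hand, pool $6,789.91 (≈ $13.2615 each)
Sale 2, sell 263: 263/512 × $6,789.91 → $3,487.78
Total COGS = $2,635.09 + $3,487.78 = $6,122.87
Ending inventory (cost pool remaining) = $3,302.13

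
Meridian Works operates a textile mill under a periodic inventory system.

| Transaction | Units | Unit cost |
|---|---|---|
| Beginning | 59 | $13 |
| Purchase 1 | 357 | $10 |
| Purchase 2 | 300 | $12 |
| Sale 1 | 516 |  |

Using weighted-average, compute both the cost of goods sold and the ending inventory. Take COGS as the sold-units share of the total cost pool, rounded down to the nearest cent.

Sale 1, sell 516: 516/716 × $7,937.00 → $5,719.96
Ending inventory (cost pool remaining) = $2,217.04
Check: goods available $7,937.00 = COGS $5,719.96 + ending $2,217.04

COGS = $5,719.96; ending inventory = $2,217.04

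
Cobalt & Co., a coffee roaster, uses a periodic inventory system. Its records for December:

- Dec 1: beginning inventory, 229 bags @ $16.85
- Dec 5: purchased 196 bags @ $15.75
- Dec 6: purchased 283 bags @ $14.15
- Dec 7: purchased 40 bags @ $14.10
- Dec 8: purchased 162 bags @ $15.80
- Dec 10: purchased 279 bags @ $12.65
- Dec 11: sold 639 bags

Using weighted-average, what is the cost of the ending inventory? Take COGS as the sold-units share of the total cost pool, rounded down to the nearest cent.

Ending inventory = $8,142.71

Dec 11, sell 639: 639/1189 × $17,603.05 → $9,460.34
Ending inventory (cost pool remaining) = $8,142.71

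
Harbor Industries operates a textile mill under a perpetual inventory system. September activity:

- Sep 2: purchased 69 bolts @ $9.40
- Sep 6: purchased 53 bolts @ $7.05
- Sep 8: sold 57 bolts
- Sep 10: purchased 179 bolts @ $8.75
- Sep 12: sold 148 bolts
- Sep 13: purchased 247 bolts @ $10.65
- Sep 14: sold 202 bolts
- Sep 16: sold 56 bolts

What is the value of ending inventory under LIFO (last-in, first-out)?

Sep 8, 57 sold [LIFO — newest first]: 53 @ $7.05 + 4 @ $9.40 = $411.25
Sep 12, 148 sold [LIFO — newest first]: 148 @ $8.75 = $1,295.00
Sep 14, 202 sold [LIFO — newest first]: 202 @ $10.65 = $2,151.30
Sep 16, 56 sold [LIFO — newest first]: 45 @ $10.65 + 11 @ $8.75 = $575.50
Total COGS = $411.25 + $1,295.00 + $2,151.30 + $575.50 = $4,433.05
Ending inventory: 65 @ $9.40 + 20 @ $8.75 = $786.00

Ending inventory = $786.00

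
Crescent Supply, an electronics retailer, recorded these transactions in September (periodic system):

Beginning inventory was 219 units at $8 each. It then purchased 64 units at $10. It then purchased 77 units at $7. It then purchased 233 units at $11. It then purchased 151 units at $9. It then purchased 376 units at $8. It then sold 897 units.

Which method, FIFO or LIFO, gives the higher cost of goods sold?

FIFO

FIFO COGS: 219 @ $8 + 64 @ $10 + 77 @ $7 + 233 @ $11 + 151 @ $9 + 153 @ $8 = $8,077
LIFO COGS: 376 @ $8 + 151 @ $9 + 233 @ $11 + 77 @ $7 + 60 @ $10 = $8,069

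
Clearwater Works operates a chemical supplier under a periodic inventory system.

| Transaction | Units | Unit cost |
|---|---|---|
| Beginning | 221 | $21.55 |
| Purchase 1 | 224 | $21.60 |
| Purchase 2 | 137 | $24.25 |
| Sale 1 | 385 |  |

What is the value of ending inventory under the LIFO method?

Ending inventory = $4,245.35

Sale 1 (385) [LIFO — newest first]: 137 @ $24.25 + 224 @ $21.60 + 24 @ $21.55 = $8,677.85
Ending inventory: 197 @ $21.55 = $4,245.35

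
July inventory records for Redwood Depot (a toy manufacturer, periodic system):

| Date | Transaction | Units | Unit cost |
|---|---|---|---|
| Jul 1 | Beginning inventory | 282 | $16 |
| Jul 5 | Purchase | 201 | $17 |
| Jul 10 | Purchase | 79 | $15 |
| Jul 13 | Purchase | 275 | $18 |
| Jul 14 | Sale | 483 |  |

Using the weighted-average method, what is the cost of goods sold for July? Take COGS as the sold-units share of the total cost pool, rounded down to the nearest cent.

Jul 14, sell 483: 483/837 × $14,064.00 → $8,115.78
Ending inventory (cost pool remaining) = $5,948.22

COGS = $8,115.78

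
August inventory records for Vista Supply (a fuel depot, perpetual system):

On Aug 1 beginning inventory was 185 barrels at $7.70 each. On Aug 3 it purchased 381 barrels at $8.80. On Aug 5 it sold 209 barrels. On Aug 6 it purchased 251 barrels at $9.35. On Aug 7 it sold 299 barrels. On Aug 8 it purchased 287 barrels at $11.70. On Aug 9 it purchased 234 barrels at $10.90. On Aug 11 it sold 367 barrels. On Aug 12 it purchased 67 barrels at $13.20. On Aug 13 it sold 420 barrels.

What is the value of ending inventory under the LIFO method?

Ending inventory = $847.00

Aug 5, 209 sold [LIFO — newest first]: 209 @ $8.80 = $1,839.20
Aug 7, 299 sold [LIFO — newest first]: 251 @ $9.35 + 48 @ $8.80 = $2,769.25
Aug 11, 367 sold [LIFO — newest first]: 234 @ $10.90 + 133 @ $11.70 = $4,106.70
Aug 13, 420 sold [LIFO — newest first]: 67 @ $13.20 + 154 @ $11.70 + 124 @ $8.80 + 75 @ $7.70 = $4,354.90
Total COGS = $1,839.20 + $2,769.25 + $4,106.70 + $4,354.90 = $13,070.05
Ending inventory: 110 @ $7.70 = $847.00
Check: goods available $13,917.05 = COGS $13,070.05 + ending $847.00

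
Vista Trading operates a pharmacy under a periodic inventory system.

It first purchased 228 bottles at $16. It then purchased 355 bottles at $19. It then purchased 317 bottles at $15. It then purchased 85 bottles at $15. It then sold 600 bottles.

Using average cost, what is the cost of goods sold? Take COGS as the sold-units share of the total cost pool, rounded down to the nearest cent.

Sale 1, sell 600: 600/985 × $16,423.00 → $10,003.85
Ending inventory (cost pool remaining) = $6,419.15
Check: goods available $16,423.00 = COGS $10,003.85 + ending $6,419.15

COGS = $10,003.85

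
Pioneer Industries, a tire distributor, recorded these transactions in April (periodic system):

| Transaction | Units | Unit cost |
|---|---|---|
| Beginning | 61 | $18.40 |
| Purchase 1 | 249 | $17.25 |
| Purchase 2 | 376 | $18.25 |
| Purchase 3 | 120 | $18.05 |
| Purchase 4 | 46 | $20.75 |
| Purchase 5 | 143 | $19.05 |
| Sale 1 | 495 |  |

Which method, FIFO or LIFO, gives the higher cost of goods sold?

LIFO

FIFO COGS: 61 @ $18.40 + 249 @ $17.25 + 185 @ $18.25 = $8,793.90
LIFO COGS: 143 @ $19.05 + 46 @ $20.75 + 120 @ $18.05 + 186 @ $18.25 = $9,239.15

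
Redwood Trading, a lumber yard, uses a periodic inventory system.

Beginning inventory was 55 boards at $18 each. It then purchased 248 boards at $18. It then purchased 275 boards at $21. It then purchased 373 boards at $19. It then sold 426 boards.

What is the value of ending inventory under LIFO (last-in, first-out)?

Sale 1 (426) [LIFO — newest first]: 373 @ $19 + 53 @ $21 = $8,200
Ending inventory: 55 @ $18 + 248 @ $18 + 222 @ $21 = $10,116

Ending inventory = $10,116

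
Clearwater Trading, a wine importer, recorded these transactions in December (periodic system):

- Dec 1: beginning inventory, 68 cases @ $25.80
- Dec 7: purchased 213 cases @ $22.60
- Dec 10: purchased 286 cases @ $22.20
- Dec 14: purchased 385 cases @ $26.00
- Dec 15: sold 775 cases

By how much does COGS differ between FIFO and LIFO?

$384.20

FIFO COGS: 68 @ $25.80 + 213 @ $22.60 + 286 @ $22.20 + 208 @ $26.00 = $18,325.40
LIFO COGS: 385 @ $26.00 + 286 @ $22.20 + 104 @ $22.60 = $18,709.60
Difference = |$18,325.40 − $18,709.60| = $384.20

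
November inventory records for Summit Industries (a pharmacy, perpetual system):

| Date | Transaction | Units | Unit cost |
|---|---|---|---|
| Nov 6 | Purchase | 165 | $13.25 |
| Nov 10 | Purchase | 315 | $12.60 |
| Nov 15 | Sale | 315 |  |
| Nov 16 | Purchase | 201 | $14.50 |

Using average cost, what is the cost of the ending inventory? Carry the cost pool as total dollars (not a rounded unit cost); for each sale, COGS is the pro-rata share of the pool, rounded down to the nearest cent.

Ending inventory = $5,030.37

After Nov 6: 165 on hand, pool $2,186.25 (≈ $13.2500 each)
After Nov 10: 480 on hand, pool $6,155.25 (≈ $12.8234 each)
Nov 15, sell 315: 315/480 × $6,155.25 → $4,039.38
After Nov 16: 366 on hand, pool $5,030.37 (≈ $13.7442 each)
Ending inventory (cost pool remaining) = $5,030.37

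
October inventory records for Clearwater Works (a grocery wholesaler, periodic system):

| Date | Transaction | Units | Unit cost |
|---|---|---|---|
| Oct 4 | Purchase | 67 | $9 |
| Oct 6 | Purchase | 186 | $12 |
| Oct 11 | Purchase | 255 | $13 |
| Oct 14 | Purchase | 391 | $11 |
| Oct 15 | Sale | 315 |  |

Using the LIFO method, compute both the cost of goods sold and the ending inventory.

Oct 15, 315 sold [LIFO — newest first]: 315 @ $11 = $3,465
Ending inventory: 67 @ $9 + 186 @ $12 + 255 @ $13 + 76 @ $11 = $6,986

COGS = $3,465; ending inventory = $6,986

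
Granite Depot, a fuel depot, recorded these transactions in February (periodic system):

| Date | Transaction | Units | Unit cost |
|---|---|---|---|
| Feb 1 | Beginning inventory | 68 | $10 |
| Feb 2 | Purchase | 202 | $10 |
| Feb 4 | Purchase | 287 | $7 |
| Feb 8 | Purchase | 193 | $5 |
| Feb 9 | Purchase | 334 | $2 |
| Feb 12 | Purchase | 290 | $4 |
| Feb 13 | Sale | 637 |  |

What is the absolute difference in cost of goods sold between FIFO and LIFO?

FIFO COGS: 68 @ $10 + 202 @ $10 + 287 @ $7 + 80 @ $5 = $5,109
LIFO COGS: 290 @ $4 + 334 @ $2 + 13 @ $5 = $1,893
Difference = |$5,109 − $1,893| = $3,216

$3,216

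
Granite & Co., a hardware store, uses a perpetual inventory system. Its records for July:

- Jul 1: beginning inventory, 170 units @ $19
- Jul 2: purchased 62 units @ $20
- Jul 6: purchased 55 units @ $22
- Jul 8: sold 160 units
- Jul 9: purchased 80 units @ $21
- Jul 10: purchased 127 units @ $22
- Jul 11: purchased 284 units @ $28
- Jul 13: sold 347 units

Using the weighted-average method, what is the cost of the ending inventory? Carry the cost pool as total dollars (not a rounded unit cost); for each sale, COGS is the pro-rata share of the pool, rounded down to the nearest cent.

After Jul 1: 170 on hand, pool $3,230.00 (≈ $19.0000 each)
After Jul 2: 232 on hand, pool $4,470.00 (≈ $19.2672 each)
After Jul 6: 287 on hand, pool $5,680.00 (≈ $19.7909 each)
Jul 8, sell 160: 160/287 × $5,680.00 → $3,166.55
After Jul 9: 207 on hand, pool $4,193.45 (≈ $20.2582 each)
After Jul 10: 334 on hand, pool $6,987.45 (≈ $20.9205 each)
After Jul 11: 618 on hand, pool $14,939.45 (≈ $24.1739 each)
Jul 13, sell 347: 347/618 × $14,939.45 → $8,388.33
Total COGS = $3,166.55 + $8,388.33 = $11,554.88
Ending inventory (cost pool remaining) = $6,551.12
Check: goods available $18,106.00 = COGS $11,554.88 + ending $6,551.12

Ending inventory = $6,551.12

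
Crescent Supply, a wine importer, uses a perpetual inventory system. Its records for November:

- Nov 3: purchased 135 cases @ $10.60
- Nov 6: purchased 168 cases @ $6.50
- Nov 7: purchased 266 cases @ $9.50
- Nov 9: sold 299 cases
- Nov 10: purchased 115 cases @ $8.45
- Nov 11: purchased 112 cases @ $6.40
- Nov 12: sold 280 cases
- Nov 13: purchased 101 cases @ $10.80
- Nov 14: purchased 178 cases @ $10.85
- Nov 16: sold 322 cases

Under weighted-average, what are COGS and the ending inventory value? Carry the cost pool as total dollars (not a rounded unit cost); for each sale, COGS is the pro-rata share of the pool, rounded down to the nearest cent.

After Nov 3: 135 on hand, pool $1,431.00 (≈ $10.6000 each)
After Nov 6: 303 on hand, pool $2,523.00 (≈ $8.3267 each)
After Nov 7: 569 on hand, pool $5,050.00 (≈ $8.8752 each)
Nov 9, sell 299: 299/569 × $5,050.00 → $2,653.69
After Nov 10: 385 on hand, pool $3,368.06 (≈ $8.7482 each)
After Nov 11: 497 on hand, pool $4,084.86 (≈ $8.2190 each)
Nov 12, sell 280: 280/497 × $4,084.86 → $2,301.32
After Nov 13: 318 on hand, pool $2,874.34 (≈ $9.0388 each)
After Nov 14: 496 on hand, pool $4,805.64 (≈ $9.6888 each)
Nov 16, sell 322: 322/496 × $4,805.64 → $3,119.79
Total COGS = $2,653.69 + $2,301.32 + $3,119.79 = $8,074.80
Ending inventory (cost pool remaining) = $1,685.85
Check: goods available $9,760.65 = COGS $8,074.80 + ending $1,685.85

COGS = $8,074.80; ending inventory = $1,685.85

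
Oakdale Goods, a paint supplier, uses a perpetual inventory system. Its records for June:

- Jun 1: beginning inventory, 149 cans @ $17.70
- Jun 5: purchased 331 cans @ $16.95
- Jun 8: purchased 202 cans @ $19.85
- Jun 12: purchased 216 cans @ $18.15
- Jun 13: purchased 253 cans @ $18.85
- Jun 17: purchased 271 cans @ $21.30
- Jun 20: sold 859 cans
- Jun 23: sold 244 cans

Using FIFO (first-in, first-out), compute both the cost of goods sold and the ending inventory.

Jun 20, 859 sold [FIFO — oldest first]: 149 @ $17.70 + 331 @ $16.95 + 202 @ $19.85 + 177 @ $18.15 = $15,470.00
Jun 23, 244 sold [FIFO — oldest first]: 39 @ $18.15 + 205 @ $18.85 = $4,572.10
Total COGS = $15,470.00 + $4,572.10 = $20,042.10
Ending inventory: 48 @ $18.85 + 271 @ $21.30 = $6,677.10

COGS = $20,042.10; ending inventory = $6,677.10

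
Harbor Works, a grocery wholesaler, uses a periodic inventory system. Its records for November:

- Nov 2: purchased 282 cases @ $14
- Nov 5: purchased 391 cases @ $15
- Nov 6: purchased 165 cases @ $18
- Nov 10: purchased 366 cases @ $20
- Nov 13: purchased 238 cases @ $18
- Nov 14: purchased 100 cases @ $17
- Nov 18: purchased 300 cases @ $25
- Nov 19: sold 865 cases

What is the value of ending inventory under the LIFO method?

Nov 19, 865 sold [LIFO — newest first]: 300 @ $25 + 100 @ $17 + 238 @ $18 + 227 @ $20 = $18,024
Ending inventory: 282 @ $14 + 391 @ $15 + 165 @ $18 + 139 @ $20 = $15,563

Ending inventory = $15,563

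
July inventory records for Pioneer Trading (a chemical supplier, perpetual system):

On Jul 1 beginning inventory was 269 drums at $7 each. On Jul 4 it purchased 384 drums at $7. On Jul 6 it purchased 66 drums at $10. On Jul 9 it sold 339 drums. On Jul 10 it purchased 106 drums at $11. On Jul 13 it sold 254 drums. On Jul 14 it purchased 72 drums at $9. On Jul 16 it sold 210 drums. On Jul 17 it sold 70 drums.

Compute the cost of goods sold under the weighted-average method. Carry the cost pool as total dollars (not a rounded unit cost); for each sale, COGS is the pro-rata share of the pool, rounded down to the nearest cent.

COGS = $6,845.70

After Jul 1: 269 on hand, pool $1,883.00 (≈ $7.0000 each)
After Jul 4: 653 on hand, pool $4,571.00 (≈ $7.0000 each)
After Jul 6: 719 on hand, pool $5,231.00 (≈ $7.2754 each)
Jul 9, sell 339: 339/719 × $5,231.00 → $2,466.35
After Jul 10: 486 on hand, pool $3,930.65 (≈ $8.0878 each)
Jul 13, sell 254: 254/486 × $3,930.65 → $2,054.29
After Jul 14: 304 on hand, pool $2,524.36 (≈ $8.3038 each)
Jul 16, sell 210: 210/304 × $2,524.36 → $1,743.80
Jul 17, sell 70: 70/94 × $780.56 → $581.26
Total COGS = $2,466.35 + $2,054.29 + $1,743.80 + $581.26 = $6,845.70
Ending inventory (cost pool remaining) = $199.30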